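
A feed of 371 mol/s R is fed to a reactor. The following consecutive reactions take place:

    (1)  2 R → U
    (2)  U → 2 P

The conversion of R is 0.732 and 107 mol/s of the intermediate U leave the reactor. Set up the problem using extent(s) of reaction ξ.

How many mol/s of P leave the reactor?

Conversion of R: R consumed = 2ξ₁ = 0.732 × 371 → ξ₁ = 135.8 mol/s.
U balance: n_U = 0 + 1ξ₁ − 1ξ₂ = 107 → ξ₂ = (1·135.8 − 107)/1 = 28.79 mol/s.
Outlet amounts (n = n₀ + Σ ν·ξ):
  R: 371 − 2(135.8) = 99.43
  U: 0 + 1(135.8) − 1(28.79) = 107
  P: 0 + 2(28.79) = 57.57

57.6 mol/s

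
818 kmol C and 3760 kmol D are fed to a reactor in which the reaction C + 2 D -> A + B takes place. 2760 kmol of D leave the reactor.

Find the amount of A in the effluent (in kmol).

For D: n = n₀ − 2ξ → 2760 = 3760 − 2ξ, giving ξ = 500 kmol.
Outlet amounts (n = n₀ + ν ξ):
  C: 818 − 1(500) = 318
  D: 3760 − 2(500) = 2760
  A: 0 + 1(500) = 500
  B: 0 + 1(500) = 500

500 kmol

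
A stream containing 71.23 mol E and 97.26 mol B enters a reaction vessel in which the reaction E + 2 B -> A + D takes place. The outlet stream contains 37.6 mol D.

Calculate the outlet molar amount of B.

For D: n = n₀ + 1ξ → 37.6 = 0 + 1ξ, giving ξ = 37.6 mol.
Outlet amounts (n = n₀ + ν ξ):
  E: 71.23 − 1(37.6) = 33.63
  B: 97.26 − 2(37.6) = 22.06
  A: 0 + 1(37.6) = 37.6
  D: 0 + 1(37.6) = 37.6

22.1 mol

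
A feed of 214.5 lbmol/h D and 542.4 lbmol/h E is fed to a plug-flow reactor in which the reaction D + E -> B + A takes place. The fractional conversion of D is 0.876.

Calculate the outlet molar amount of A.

D reacted = 0.876 × 214.5 = 187.9 lbmol/h; ν_D = −1, so ξ = 187.9/1 = 187.9 lbmol/h.
Outlet amounts (n = n₀ + ν ξ):
  D: 214.5 − 1(187.9) = 26.6
  E: 542.4 − 1(187.9) = 354.5
  B: 0 + 1(187.9) = 187.9
  A: 0 + 1(187.9) = 187.9

188 lbmol/h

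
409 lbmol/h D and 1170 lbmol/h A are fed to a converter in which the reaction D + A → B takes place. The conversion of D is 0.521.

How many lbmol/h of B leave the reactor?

D reacted = 0.521 × 409 = 213.1 lbmol/h; ν_D = −1, so ξ = 213.1/1 = 213.1 lbmol/h.
Outlet amounts (n = n₀ + ν ξ):
  D: 409 − 1(213.1) = 195.9
  A: 1170 − 1(213.1) = 956.9
  B: 0 + 1(213.1) = 213.1

213 lbmol/h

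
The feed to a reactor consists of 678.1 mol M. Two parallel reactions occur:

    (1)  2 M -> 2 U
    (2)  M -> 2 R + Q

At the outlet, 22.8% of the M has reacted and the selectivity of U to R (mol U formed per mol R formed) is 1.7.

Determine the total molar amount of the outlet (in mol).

748 mol

Conversion of M: M consumed = 0.228 × 678.1 = 154.6 mol = 2ξ₁ + 1ξ₂.
Selectivity: 2ξ₁ / (2ξ₂) = 1.7 → ξ₁ = 1.7 ξ₂.
Substitute: (2·1.7 + 1) ξ₂ = 154.6 → ξ₂ = 35.14 mol, ξ₁ = 59.73 mol.
Outlet amounts (n = n₀ + Σ ν·ξ):
  M: 678.1 − 2(59.73) − 1(35.14) = 523.5
  U: 0 + 2(59.73) = 119.5
  R: 0 + 2(35.14) = 70.28
  Q: 0 + 1(35.14) = 35.14
Total out = 523.5 + 119.5 + 70.28 + 35.14 = 748.4 mol.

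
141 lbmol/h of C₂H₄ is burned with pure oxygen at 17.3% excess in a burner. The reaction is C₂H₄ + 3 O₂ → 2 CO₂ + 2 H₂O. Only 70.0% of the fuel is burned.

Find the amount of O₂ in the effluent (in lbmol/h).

200 lbmol/h

Stoichiometric O₂ = 3 × 141 = 423 lbmol/h; O₂ fed = 423 × 1.173 = 496.2 lbmol/h.
Fuel reacted = 0.7 × 141 → ξ = 98.7 lbmol/h.
Outlet (n = n₀ + ν ξ):
  C₂H₄: 141 − 1(98.7) = 42.3
  O₂: 496.2 − 3(98.7) = 200.1
  CO₂: 0 + 2(98.7) = 197.4
  H₂O: 0 + 2(98.7) = 197.4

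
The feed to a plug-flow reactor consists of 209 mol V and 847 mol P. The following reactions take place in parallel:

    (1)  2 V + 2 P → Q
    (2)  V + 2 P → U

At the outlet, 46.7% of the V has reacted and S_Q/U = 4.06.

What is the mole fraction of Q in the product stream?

Conversion of V: V consumed = 0.467 × 209 = 97.6 mol = 2ξ₁ + 1ξ₂.
Selectivity: 1ξ₁ / (1ξ₂) = 4.06 → ξ₁ = 4.06 ξ₂.
Substitute: (2·4.06 + 1) ξ₂ = 97.6 → ξ₂ = 10.7 mol, ξ₁ = 43.45 mol.
Outlet amounts (n = n₀ + Σ ν·ξ):
  V: 209 − 2(43.45) − 1(10.7) = 111.4
  P: 847 − 2(43.45) − 2(10.7) = 738.7
  Q: 0 + 1(43.45) = 43.45
  U: 0 + 1(10.7) = 10.7
Total out = 904.2 mol; y_Q = 43.45 / 904.2 = 0.04805.

0.0481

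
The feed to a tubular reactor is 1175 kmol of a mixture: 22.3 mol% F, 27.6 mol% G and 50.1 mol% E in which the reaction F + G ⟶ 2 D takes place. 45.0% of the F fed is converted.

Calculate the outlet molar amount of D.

F reacted = 0.45 × 262 = 117.9 kmol; ν_F = −1, so ξ = 117.9/1 = 117.9 kmol.
Outlet amounts (n = n₀ + ν ξ):
  F: 262 − 1(117.9) = 144.1
  G: 324.3 − 1(117.9) = 206.4
  D: 0 + 2(117.9) = 235.8
  E: 588.7 (inert)

236 kmol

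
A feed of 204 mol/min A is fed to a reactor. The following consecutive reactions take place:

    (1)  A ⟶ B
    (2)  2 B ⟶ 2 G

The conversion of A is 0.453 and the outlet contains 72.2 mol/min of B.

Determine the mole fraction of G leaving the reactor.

0.0991

Conversion of A: A consumed = 1ξ₁ = 0.453 × 204 → ξ₁ = 92.41 mol/min.
B balance: n_B = 0 + 1ξ₁ − 2ξ₂ = 72.2 → ξ₂ = (1·92.41 − 72.2)/2 = 10.11 mol/min.
Outlet amounts (n = n₀ + Σ ν·ξ):
  A: 204 − 1(92.41) = 111.6
  B: 0 + 1(92.41) − 2(10.11) = 72.2
  G: 0 + 2(10.11) = 20.21
Total out = 204 mol/min; y_G = 20.21 / 204 = 0.09908.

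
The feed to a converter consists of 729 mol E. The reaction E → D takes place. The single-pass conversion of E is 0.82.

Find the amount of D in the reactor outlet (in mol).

E reacted = 0.82 × 729 = 597.8 mol; ν_E = −1, so ξ = 597.8/1 = 597.8 mol.
Outlet amounts (n = n₀ + ν ξ):
  E: 729 − 1(597.8) = 131.2
  D: 0 + 1(597.8) = 597.8

598 mol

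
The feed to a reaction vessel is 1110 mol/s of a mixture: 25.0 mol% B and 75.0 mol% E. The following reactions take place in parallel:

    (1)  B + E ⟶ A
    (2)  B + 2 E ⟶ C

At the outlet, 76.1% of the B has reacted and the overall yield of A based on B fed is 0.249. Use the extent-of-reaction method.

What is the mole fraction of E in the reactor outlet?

Yield of A: 1ξ₁ / 277.5 = 0.249 → ξ₁ = 69.1 mol/s.
Conversion of B: 1ξ₁ + 1ξ₂ = 0.761 × 277.5 = 211.2 → ξ₂ = 142.1 mol/s.
Outlet amounts (n = n₀ + Σ ν·ξ):
  B: 277.5 − 1(69.1) − 1(142.1) = 66.32
  E: 832.5 − 1(69.1) − 2(142.1) = 479.2
  A: 0 + 1(69.1) = 69.1
  C: 0 + 1(142.1) = 142.1
Total out = 756.7 mol/s; y_E = 479.2 / 756.7 = 0.6333.

0.633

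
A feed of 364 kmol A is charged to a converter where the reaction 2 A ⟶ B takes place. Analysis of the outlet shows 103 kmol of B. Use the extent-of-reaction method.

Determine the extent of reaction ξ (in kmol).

For B: n = n₀ + 1ξ → 103 = 0 + 1ξ, giving ξ = 103 kmol.
Outlet amounts (n = n₀ + ν ξ):
  A: 364 − 2(103) = 158
  B: 0 + 1(103) = 103

ξ = 103 kmol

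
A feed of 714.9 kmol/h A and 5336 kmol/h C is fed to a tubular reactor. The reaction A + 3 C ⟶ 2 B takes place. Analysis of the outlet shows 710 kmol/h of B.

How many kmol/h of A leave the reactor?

For B: n = n₀ + 2ξ → 710 = 0 + 2ξ, giving ξ = 355 kmol/h.
Outlet amounts (n = n₀ + ν ξ):
  A: 714.9 − 1(355) = 359.9
  C: 5336 − 3(355) = 4271
  B: 0 + 2(355) = 710

360 kmol/h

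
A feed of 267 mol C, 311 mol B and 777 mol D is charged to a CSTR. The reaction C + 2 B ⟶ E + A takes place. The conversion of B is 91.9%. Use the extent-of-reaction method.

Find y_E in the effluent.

0.118

B reacted = 0.919 × 311 = 285.8 mol; ν_B = −2, so ξ = 285.8/2 = 142.9 mol.
Outlet amounts (n = n₀ + ν ξ):
  C: 267 − 1(142.9) = 124.1
  B: 311 − 2(142.9) = 25.19
  E: 0 + 1(142.9) = 142.9
  A: 0 + 1(142.9) = 142.9
  D: 777 (inert)
Total out = 1212 mol; y_E = 142.9 / 1212 = 0.1179.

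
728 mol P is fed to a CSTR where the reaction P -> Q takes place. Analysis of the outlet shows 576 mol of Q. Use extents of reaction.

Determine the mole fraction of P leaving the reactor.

For Q: n = n₀ + 1ξ → 576 = 0 + 1ξ, giving ξ = 576 mol.
Outlet amounts (n = n₀ + ν ξ):
  P: 728 − 1(576) = 152
  Q: 0 + 1(576) = 576
Total out = 728 mol; y_P = 152 / 728 = 0.2088.

0.209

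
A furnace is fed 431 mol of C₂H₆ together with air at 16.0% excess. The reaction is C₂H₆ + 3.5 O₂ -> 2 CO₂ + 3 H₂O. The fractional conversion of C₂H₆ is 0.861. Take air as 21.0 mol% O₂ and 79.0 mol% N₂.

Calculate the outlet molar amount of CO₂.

Stoichiometric O₂ = 3.5 × 431 = 1508 mol; O₂ fed = 1508 × 1.160 = 1750 mol.
N₂ fed = 1750 × 79/21 = 6583 mol.
Fuel reacted = 0.861 × 431 → ξ = 371.1 mol.
Outlet (n = n₀ + ν ξ):
  C₂H₆: 431 − 1(371.1) = 59.91
  O₂: 1750 − 3.5(371.1) = 451
  N₂: 6583 (inert)
  CO₂: 0 + 2(371.1) = 742.2
  H₂O: 0 + 3(371.1) = 1113

742 mol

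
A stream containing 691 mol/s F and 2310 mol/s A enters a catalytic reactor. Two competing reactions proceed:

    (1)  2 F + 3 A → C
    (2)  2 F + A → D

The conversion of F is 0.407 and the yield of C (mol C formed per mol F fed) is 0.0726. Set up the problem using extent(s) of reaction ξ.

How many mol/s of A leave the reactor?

2070 mol/s

Yield of C: 1ξ₁ / 691 = 0.0726 → ξ₁ = 50.17 mol/s.
Conversion of F: 2ξ₁ + 2ξ₂ = 0.407 × 691 = 281.2 → ξ₂ = 90.45 mol/s.
Outlet amounts (n = n₀ + Σ ν·ξ):
  F: 691 − 2(50.17) − 2(90.45) = 409.8
  A: 2310 − 3(50.17) − 1(90.45) = 2069
  C: 0 + 1(50.17) = 50.17
  D: 0 + 1(90.45) = 90.45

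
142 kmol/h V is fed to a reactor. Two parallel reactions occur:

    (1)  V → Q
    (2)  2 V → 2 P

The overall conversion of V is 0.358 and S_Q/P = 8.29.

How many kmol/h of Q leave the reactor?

45.4 kmol/h

Conversion of V: V consumed = 0.358 × 142 = 50.84 kmol/h = 1ξ₁ + 2ξ₂.
Selectivity: 1ξ₁ / (2ξ₂) = 8.29 → ξ₁ = 16.58 ξ₂.
Substitute: (1·16.58 + 2) ξ₂ = 50.84 → ξ₂ = 2.736 kmol/h, ξ₁ = 45.36 kmol/h.
Outlet amounts (n = n₀ + Σ ν·ξ):
  V: 142 − 1(45.36) − 2(2.736) = 91.16
  Q: 0 + 1(45.36) = 45.36
  P: 0 + 2(2.736) = 5.472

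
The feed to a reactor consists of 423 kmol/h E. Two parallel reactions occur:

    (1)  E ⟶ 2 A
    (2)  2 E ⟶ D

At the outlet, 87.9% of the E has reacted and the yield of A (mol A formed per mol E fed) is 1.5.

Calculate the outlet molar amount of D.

Yield of A: 2ξ₁ / 423 = 1.5 → ξ₁ = 317.2 kmol/h.
Conversion of E: 1ξ₁ + 2ξ₂ = 0.879 × 423 = 371.8 → ξ₂ = 27.28 kmol/h.
Outlet amounts (n = n₀ + Σ ν·ξ):
  E: 423 − 1(317.2) − 2(27.28) = 51.18
  A: 0 + 2(317.2) = 634.5
  D: 0 + 1(27.28) = 27.28

27.3 kmol/h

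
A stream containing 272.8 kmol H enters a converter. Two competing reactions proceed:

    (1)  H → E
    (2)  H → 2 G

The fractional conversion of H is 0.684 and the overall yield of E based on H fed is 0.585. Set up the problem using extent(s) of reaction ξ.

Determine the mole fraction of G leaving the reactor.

0.18

Yield of E: 1ξ₁ / 272.8 = 0.585 → ξ₁ = 159.6 kmol.
Conversion of H: 1ξ₁ + 1ξ₂ = 0.684 × 272.8 = 186.6 → ξ₂ = 27.01 kmol.
Outlet amounts (n = n₀ + Σ ν·ξ):
  H: 272.8 − 1(159.6) − 1(27.01) = 86.2
  E: 0 + 1(159.6) = 159.6
  G: 0 + 2(27.01) = 54.01
Total out = 299.8 kmol; y_G = 54.01 / 299.8 = 0.1802.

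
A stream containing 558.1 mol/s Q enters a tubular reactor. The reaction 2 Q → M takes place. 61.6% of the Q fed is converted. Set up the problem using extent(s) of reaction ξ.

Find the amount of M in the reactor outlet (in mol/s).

172 mol/s

Q reacted = 0.616 × 558.1 = 343.8 mol/s; ν_Q = −2, so ξ = 343.8/2 = 171.9 mol/s.
Outlet amounts (n = n₀ + ν ξ):
  Q: 558.1 − 2(171.9) = 214.3
  M: 0 + 1(171.9) = 171.9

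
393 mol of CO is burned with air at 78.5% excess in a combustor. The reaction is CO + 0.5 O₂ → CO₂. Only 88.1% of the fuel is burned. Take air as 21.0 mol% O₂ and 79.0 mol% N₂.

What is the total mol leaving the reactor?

Stoichiometric O₂ = 0.5 × 393 = 196.5 mol; O₂ fed = 196.5 × 1.785 = 350.8 mol.
N₂ fed = 350.8 × 79/21 = 1319 mol.
Fuel reacted = 0.881 × 393 → ξ = 346.2 mol.
Outlet (n = n₀ + ν ξ):
  CO: 393 − 1(346.2) = 46.77
  O₂: 350.8 − 0.5(346.2) = 177.6
  N₂: 1319 (inert)
  CO₂: 0 + 1(346.2) = 346.2
Total out = 46.77 + 177.6 + 1319 + 346.2 = 1890 mol.

1890 mol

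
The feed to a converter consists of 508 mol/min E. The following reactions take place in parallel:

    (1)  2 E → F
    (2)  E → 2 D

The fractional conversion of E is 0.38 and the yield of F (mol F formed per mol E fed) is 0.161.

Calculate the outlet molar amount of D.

Yield of F: 1ξ₁ / 508 = 0.161 → ξ₁ = 81.79 mol/min.
Conversion of E: 2ξ₁ + 1ξ₂ = 0.38 × 508 = 193 → ξ₂ = 29.46 mol/min.
Outlet amounts (n = n₀ + Σ ν·ξ):
  E: 508 − 2(81.79) − 1(29.46) = 315
  F: 0 + 1(81.79) = 81.79
  D: 0 + 2(29.46) = 58.93

58.9 mol/min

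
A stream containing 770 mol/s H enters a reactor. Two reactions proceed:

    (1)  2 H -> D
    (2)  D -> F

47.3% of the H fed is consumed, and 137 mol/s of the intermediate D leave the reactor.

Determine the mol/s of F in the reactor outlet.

Conversion of H: H consumed = 2ξ₁ = 0.473 × 770 → ξ₁ = 182.1 mol/s.
D balance: n_D = 0 + 1ξ₁ − 1ξ₂ = 137 → ξ₂ = (1·182.1 − 137)/1 = 45.1 mol/s.
Outlet amounts (n = n₀ + Σ ν·ξ):
  H: 770 − 2(182.1) = 405.8
  D: 0 + 1(182.1) − 1(45.1) = 137
  F: 0 + 1(45.1) = 45.1

45.1 mol/s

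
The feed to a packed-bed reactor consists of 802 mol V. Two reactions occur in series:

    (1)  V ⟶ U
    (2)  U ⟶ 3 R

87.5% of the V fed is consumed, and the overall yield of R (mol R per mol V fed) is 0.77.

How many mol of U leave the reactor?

Conversion of V: V consumed = 1ξ₁ = 0.875 × 802 → ξ₁ = 701.8 mol.
Yield of R: 3ξ₂ / 802 = 0.77 → ξ₂ = 205.8 mol.
Outlet amounts (n = n₀ + Σ ν·ξ):
  V: 802 − 1(701.8) = 100.2
  U: 0 + 1(701.8) − 1(205.8) = 495.9
  R: 0 + 3(205.8) = 617.5

496 mol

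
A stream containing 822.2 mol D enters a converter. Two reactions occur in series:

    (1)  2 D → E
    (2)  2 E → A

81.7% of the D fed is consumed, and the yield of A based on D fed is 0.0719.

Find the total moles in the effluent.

Conversion of D: D consumed = 2ξ₁ = 0.817 × 822.2 → ξ₁ = 335.9 mol.
Yield of A: 1ξ₂ / 822.2 = 0.0719 → ξ₂ = 59.12 mol.
Outlet amounts (n = n₀ + Σ ν·ξ):
  D: 822.2 − 2(335.9) = 150.5
  E: 0 + 1(335.9) − 2(59.12) = 217.6
  A: 0 + 1(59.12) = 59.12
Total out = 150.5 + 217.6 + 59.12 = 427.2 mol.

427 mol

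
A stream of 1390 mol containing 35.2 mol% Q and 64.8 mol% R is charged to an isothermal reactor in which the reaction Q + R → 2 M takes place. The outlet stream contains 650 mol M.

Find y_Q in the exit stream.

0.118

For M: n = n₀ + 2ξ → 650 = 0 + 2ξ, giving ξ = 325 mol.
Outlet amounts (n = n₀ + ν ξ):
  Q: 489.3 − 1(325) = 164.3
  R: 900.7 − 1(325) = 575.7
  M: 0 + 2(325) = 650
Total out = 1390 mol; y_Q = 164.3 / 1390 = 0.1182.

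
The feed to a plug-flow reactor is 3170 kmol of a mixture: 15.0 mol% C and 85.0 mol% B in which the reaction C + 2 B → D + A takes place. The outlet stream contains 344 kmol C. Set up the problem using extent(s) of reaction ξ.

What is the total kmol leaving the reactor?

3040 kmol

For C: n = n₀ − 1ξ → 344 = 475.5 − 1ξ, giving ξ = 131.5 kmol.
Outlet amounts (n = n₀ + ν ξ):
  C: 475.5 − 1(131.5) = 344
  B: 2694 − 2(131.5) = 2432
  D: 0 + 1(131.5) = 131.5
  A: 0 + 1(131.5) = 131.5
Total out = 344 + 2432 + 131.5 + 131.5 = 3038 kmol.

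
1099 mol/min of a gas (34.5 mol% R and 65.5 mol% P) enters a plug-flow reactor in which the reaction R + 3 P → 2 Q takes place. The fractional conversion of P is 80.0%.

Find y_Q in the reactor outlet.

P reacted = 0.8 × 719.8 = 575.9 mol/min; ν_P = −3, so ξ = 575.9/3 = 192 mol/min.
Outlet amounts (n = n₀ + ν ξ):
  R: 379.2 − 1(192) = 187.2
  P: 719.8 − 3(192) = 144
  Q: 0 + 2(192) = 383.9
Total out = 715.1 mol/min; y_Q = 383.9 / 715.1 = 0.5369.

0.537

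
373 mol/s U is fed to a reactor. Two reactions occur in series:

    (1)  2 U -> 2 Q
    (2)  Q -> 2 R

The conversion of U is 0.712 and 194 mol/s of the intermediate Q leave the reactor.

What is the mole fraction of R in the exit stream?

0.322

Conversion of U: U consumed = 2ξ₁ = 0.712 × 373 → ξ₁ = 132.8 mol/s.
Q balance: n_Q = 0 + 2ξ₁ − 1ξ₂ = 194 → ξ₂ = (2·132.8 − 194)/1 = 71.58 mol/s.
Outlet amounts (n = n₀ + Σ ν·ξ):
  U: 373 − 2(132.8) = 107.4
  Q: 0 + 2(132.8) − 1(71.58) = 194
  R: 0 + 2(71.58) = 143.2
Total out = 444.6 mol/s; y_R = 143.2 / 444.6 = 0.322.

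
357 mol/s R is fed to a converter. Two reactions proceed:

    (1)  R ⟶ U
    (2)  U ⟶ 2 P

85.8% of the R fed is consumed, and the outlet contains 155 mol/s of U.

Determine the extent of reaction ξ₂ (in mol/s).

ξ₂ = 151 mol/s

Conversion of R: R consumed = 1ξ₁ = 0.858 × 357 → ξ₁ = 306.3 mol/s.
U balance: n_U = 0 + 1ξ₁ − 1ξ₂ = 155 → ξ₂ = (1·306.3 − 155)/1 = 151.3 mol/s.
Outlet amounts (n = n₀ + Σ ν·ξ):
  R: 357 − 1(306.3) = 50.69
  U: 0 + 1(306.3) − 1(151.3) = 155
  P: 0 + 2(151.3) = 302.6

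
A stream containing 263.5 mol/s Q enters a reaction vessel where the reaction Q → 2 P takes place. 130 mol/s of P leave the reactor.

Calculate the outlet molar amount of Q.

198 mol/s

For P: n = n₀ + 2ξ → 130 = 0 + 2ξ, giving ξ = 65 mol/s.
Outlet amounts (n = n₀ + ν ξ):
  Q: 263.5 − 1(65) = 198.5
  P: 0 + 2(65) = 130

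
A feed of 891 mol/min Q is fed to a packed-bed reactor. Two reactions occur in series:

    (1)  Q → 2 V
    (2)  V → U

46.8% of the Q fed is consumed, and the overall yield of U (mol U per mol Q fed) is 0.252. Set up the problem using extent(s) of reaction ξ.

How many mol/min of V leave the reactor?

609 mol/min

Conversion of Q: Q consumed = 1ξ₁ = 0.468 × 891 → ξ₁ = 417 mol/min.
Yield of U: 1ξ₂ / 891 = 0.252 → ξ₂ = 224.5 mol/min.
Outlet amounts (n = n₀ + Σ ν·ξ):
  Q: 891 − 1(417) = 474
  V: 0 + 2(417) − 1(224.5) = 609.4
  U: 0 + 1(224.5) = 224.5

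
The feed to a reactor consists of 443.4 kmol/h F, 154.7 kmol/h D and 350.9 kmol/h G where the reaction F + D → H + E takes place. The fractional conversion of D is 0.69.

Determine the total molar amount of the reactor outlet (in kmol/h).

949 kmol/h

D reacted = 0.69 × 154.7 = 106.7 kmol/h; ν_D = −1, so ξ = 106.7/1 = 106.7 kmol/h.
Outlet amounts (n = n₀ + ν ξ):
  F: 443.4 − 1(106.7) = 336.7
  D: 154.7 − 1(106.7) = 47.96
  H: 0 + 1(106.7) = 106.7
  E: 0 + 1(106.7) = 106.7
  G: 350.9 (inert)
Total out = 336.7 + 47.96 + 106.7 + 106.7 + 350.9 = 949 kmol/h.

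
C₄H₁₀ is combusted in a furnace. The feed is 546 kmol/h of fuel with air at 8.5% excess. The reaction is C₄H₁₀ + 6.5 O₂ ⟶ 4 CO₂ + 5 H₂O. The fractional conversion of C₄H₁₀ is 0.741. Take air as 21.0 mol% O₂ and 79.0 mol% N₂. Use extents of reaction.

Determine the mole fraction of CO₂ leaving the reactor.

0.083

Stoichiometric O₂ = 6.5 × 546 = 3549 kmol/h; O₂ fed = 3549 × 1.085 = 3851 kmol/h.
N₂ fed = 3851 × 79/21 = 14490 kmol/h.
Fuel reacted = 0.741 × 546 → ξ = 404.6 kmol/h.
Outlet (n = n₀ + ν ξ):
  C₄H₁₀: 546 − 1(404.6) = 141.4
  O₂: 3851 − 6.5(404.6) = 1221
  N₂: 14490 (inert)
  CO₂: 0 + 4(404.6) = 1618
  H₂O: 0 + 5(404.6) = 2023
Total out = 19490 kmol/h; y_CO₂ = 1618 / 19490 = 0.08304.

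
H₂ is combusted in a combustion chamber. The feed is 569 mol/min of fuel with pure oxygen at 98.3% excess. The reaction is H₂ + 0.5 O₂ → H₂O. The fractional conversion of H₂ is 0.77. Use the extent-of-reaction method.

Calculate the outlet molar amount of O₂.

Stoichiometric O₂ = 0.5 × 569 = 284.5 mol/min; O₂ fed = 284.5 × 1.983 = 564.2 mol/min.
Fuel reacted = 0.77 × 569 → ξ = 438.1 mol/min.
Outlet (n = n₀ + ν ξ):
  H₂: 569 − 1(438.1) = 130.9
  O₂: 564.2 − 0.5(438.1) = 345.1
  H₂O: 0 + 1(438.1) = 438.1

345 mol/min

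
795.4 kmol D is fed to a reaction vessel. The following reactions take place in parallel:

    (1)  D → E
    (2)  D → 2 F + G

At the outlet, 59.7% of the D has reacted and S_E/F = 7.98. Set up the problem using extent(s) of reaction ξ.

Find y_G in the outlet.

Conversion of D: D consumed = 0.597 × 795.4 = 474.9 kmol = 1ξ₁ + 1ξ₂.
Selectivity: 1ξ₁ / (2ξ₂) = 7.98 → ξ₁ = 15.96 ξ₂.
Substitute: (1·15.96 + 1) ξ₂ = 474.9 → ξ₂ = 28 kmol, ξ₁ = 446.9 kmol.
Outlet amounts (n = n₀ + Σ ν·ξ):
  D: 795.4 − 1(446.9) − 1(28) = 320.5
  E: 0 + 1(446.9) = 446.9
  F: 0 + 2(28) = 56
  G: 0 + 1(28) = 28
Total out = 851.4 kmol; y_G = 28 / 851.4 = 0.03289.

0.0329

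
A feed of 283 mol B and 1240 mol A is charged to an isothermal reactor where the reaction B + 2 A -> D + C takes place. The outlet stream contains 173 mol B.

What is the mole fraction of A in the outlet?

0.722

For B: n = n₀ − 1ξ → 173 = 283 − 1ξ, giving ξ = 110 mol.
Outlet amounts (n = n₀ + ν ξ):
  B: 283 − 1(110) = 173
  A: 1240 − 2(110) = 1020
  D: 0 + 1(110) = 110
  C: 0 + 1(110) = 110
Total out = 1413 mol; y_A = 1020 / 1413 = 0.7219.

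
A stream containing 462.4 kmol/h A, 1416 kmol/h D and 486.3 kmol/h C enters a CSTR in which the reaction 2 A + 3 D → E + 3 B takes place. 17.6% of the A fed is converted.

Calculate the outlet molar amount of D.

1290 kmol/h

A reacted = 0.176 × 462.4 = 81.38 kmol/h; ν_A = −2, so ξ = 81.38/2 = 40.69 kmol/h.
Outlet amounts (n = n₀ + ν ξ):
  A: 462.4 − 2(40.69) = 381
  D: 1416 − 3(40.69) = 1294
  E: 0 + 1(40.69) = 40.69
  B: 0 + 3(40.69) = 122.1
  C: 486.3 (inert)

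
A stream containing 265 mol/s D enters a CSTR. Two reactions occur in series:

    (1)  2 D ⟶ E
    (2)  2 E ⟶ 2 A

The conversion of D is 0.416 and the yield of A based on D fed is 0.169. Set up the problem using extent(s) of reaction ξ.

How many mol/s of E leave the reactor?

Conversion of D: D consumed = 2ξ₁ = 0.416 × 265 → ξ₁ = 55.12 mol/s.
Yield of A: 2ξ₂ / 265 = 0.169 → ξ₂ = 22.39 mol/s.
Outlet amounts (n = n₀ + Σ ν·ξ):
  D: 265 − 2(55.12) = 154.8
  E: 0 + 1(55.12) − 2(22.39) = 10.33
  A: 0 + 2(22.39) = 44.79

10.3 mol/s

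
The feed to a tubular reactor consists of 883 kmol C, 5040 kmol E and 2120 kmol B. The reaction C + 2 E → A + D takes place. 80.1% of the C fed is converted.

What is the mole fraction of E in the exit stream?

0.494

C reacted = 0.801 × 883 = 707.3 kmol; ν_C = −1, so ξ = 707.3/1 = 707.3 kmol.
Outlet amounts (n = n₀ + ν ξ):
  C: 883 − 1(707.3) = 175.7
  E: 5040 − 2(707.3) = 3625
  A: 0 + 1(707.3) = 707.3
  D: 0 + 1(707.3) = 707.3
  B: 2120 (inert)
Total out = 7336 kmol; y_E = 3625 / 7336 = 0.4942.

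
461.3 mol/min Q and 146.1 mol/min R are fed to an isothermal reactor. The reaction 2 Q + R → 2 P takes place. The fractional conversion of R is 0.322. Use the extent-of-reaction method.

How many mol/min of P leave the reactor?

94.1 mol/min

R reacted = 0.322 × 146.1 = 47.04 mol/min; ν_R = −1, so ξ = 47.04/1 = 47.04 mol/min.
Outlet amounts (n = n₀ + ν ξ):
  Q: 461.3 − 2(47.04) = 367.2
  R: 146.1 − 1(47.04) = 99.06
  P: 0 + 2(47.04) = 94.09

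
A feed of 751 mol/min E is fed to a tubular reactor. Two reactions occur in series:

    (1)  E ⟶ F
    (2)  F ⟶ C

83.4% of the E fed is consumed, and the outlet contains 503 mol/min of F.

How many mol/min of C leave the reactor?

Conversion of E: E consumed = 1ξ₁ = 0.834 × 751 → ξ₁ = 626.3 mol/min.
F balance: n_F = 0 + 1ξ₁ − 1ξ₂ = 503 → ξ₂ = (1·626.3 − 503)/1 = 123.3 mol/min.
Outlet amounts (n = n₀ + Σ ν·ξ):
  E: 751 − 1(626.3) = 124.7
  F: 0 + 1(626.3) − 1(123.3) = 503
  C: 0 + 1(123.3) = 123.3

123 mol/min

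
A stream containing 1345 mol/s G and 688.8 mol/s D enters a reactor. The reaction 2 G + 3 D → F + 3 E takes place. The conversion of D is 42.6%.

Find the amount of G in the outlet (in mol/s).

D reacted = 0.426 × 688.8 = 293.4 mol/s; ν_D = −3, so ξ = 293.4/3 = 97.81 mol/s.
Outlet amounts (n = n₀ + ν ξ):
  G: 1345 − 2(97.81) = 1149
  D: 688.8 − 3(97.81) = 395.4
  F: 0 + 1(97.81) = 97.81
  E: 0 + 3(97.81) = 293.4

1150 mol/s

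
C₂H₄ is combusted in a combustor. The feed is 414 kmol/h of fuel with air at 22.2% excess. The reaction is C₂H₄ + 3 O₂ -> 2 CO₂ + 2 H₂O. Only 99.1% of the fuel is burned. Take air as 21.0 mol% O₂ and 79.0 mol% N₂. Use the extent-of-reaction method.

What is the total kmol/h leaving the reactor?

7640 kmol/h

Stoichiometric O₂ = 3 × 414 = 1242 kmol/h; O₂ fed = 1242 × 1.222 = 1518 kmol/h.
N₂ fed = 1518 × 79/21 = 5710 kmol/h.
Fuel reacted = 0.991 × 414 → ξ = 410.3 kmol/h.
Outlet (n = n₀ + ν ξ):
  C₂H₄: 414 − 1(410.3) = 3.726
  O₂: 1518 − 3(410.3) = 286.9
  N₂: 5710 (inert)
  CO₂: 0 + 2(410.3) = 820.5
  H₂O: 0 + 2(410.3) = 820.5
Total out = 3.726 + 286.9 + 5710 + 820.5 + 820.5 = 7641 kmol/h.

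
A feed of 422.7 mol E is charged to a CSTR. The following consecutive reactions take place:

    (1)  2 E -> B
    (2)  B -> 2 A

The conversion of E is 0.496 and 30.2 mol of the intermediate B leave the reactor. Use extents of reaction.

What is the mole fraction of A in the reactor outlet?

0.38

Conversion of E: E consumed = 2ξ₁ = 0.496 × 422.7 → ξ₁ = 104.8 mol.
B balance: n_B = 0 + 1ξ₁ − 1ξ₂ = 30.2 → ξ₂ = (1·104.8 − 30.2)/1 = 74.63 mol.
Outlet amounts (n = n₀ + Σ ν·ξ):
  E: 422.7 − 2(104.8) = 213
  B: 0 + 1(104.8) − 1(74.63) = 30.2
  A: 0 + 2(74.63) = 149.3
Total out = 392.5 mol; y_A = 149.3 / 392.5 = 0.3803.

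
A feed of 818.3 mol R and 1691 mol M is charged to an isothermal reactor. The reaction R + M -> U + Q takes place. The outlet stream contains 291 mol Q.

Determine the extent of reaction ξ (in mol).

For Q: n = n₀ + 1ξ → 291 = 0 + 1ξ, giving ξ = 291 mol.
Outlet amounts (n = n₀ + ν ξ):
  R: 818.3 − 1(291) = 527.3
  M: 1691 − 1(291) = 1400
  U: 0 + 1(291) = 291
  Q: 0 + 1(291) = 291

ξ = 291 mol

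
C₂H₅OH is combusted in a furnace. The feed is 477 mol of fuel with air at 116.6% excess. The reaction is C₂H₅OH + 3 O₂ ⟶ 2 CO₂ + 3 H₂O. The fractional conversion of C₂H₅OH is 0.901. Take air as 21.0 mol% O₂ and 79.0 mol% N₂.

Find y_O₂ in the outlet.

Stoichiometric O₂ = 3 × 477 = 1431 mol; O₂ fed = 1431 × 2.166 = 3100 mol.
N₂ fed = 3100 × 79/21 = 11660 mol.
Fuel reacted = 0.901 × 477 → ξ = 429.8 mol.
Outlet (n = n₀ + ν ξ):
  C₂H₅OH: 477 − 1(429.8) = 47.22
  O₂: 3100 − 3(429.8) = 1810
  N₂: 11660 (inert)
  CO₂: 0 + 2(429.8) = 859.6
  H₂O: 0 + 3(429.8) = 1289
Total out = 15670 mol; y_O₂ = 1810 / 15670 = 0.1155.

0.116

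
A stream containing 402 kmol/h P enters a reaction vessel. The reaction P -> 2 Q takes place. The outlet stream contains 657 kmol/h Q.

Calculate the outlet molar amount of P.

73.5 kmol/h

For Q: n = n₀ + 2ξ → 657 = 0 + 2ξ, giving ξ = 328.5 kmol/h.
Outlet amounts (n = n₀ + ν ξ):
  P: 402 − 1(328.5) = 73.5
  Q: 0 + 2(328.5) = 657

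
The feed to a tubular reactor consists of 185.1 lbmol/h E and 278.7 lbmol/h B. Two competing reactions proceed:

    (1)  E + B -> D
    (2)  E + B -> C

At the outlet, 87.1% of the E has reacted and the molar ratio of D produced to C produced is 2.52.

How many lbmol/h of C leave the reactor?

Conversion of E: E consumed = 0.871 × 185.1 = 161.2 lbmol/h = 1ξ₁ + 1ξ₂.
Selectivity: 1ξ₁ / (1ξ₂) = 2.52 → ξ₁ = 2.52 ξ₂.
Substitute: (1·2.52 + 1) ξ₂ = 161.2 → ξ₂ = 45.8 lbmol/h, ξ₁ = 115.4 lbmol/h.
Outlet amounts (n = n₀ + Σ ν·ξ):
  E: 185.1 − 1(115.4) − 1(45.8) = 23.88
  B: 278.7 − 1(115.4) − 1(45.8) = 117.5
  D: 0 + 1(115.4) = 115.4
  C: 0 + 1(45.8) = 45.8

45.8 lbmol/h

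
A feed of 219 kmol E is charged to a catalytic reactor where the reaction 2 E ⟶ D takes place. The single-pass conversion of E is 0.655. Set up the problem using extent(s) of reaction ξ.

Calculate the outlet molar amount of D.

E reacted = 0.655 × 219 = 143.4 kmol; ν_E = −2, so ξ = 143.4/2 = 71.72 kmol.
Outlet amounts (n = n₀ + ν ξ):
  E: 219 − 2(71.72) = 75.56
  D: 0 + 1(71.72) = 71.72

71.7 kmol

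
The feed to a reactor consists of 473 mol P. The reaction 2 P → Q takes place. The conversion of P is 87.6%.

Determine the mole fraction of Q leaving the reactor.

P reacted = 0.876 × 473 = 414.3 mol; ν_P = −2, so ξ = 414.3/2 = 207.2 mol.
Outlet amounts (n = n₀ + ν ξ):
  P: 473 − 2(207.2) = 58.65
  Q: 0 + 1(207.2) = 207.2
Total out = 265.8 mol; y_Q = 207.2 / 265.8 = 0.7794.

0.779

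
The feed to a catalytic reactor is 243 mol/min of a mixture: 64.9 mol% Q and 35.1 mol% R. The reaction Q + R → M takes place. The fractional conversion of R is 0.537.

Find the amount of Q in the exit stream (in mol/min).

R reacted = 0.537 × 85.29 = 45.8 mol/min; ν_R = −1, so ξ = 45.8/1 = 45.8 mol/min.
Outlet amounts (n = n₀ + ν ξ):
  Q: 157.7 − 1(45.8) = 111.9
  R: 85.29 − 1(45.8) = 39.49
  M: 0 + 1(45.8) = 45.8

112 mol/min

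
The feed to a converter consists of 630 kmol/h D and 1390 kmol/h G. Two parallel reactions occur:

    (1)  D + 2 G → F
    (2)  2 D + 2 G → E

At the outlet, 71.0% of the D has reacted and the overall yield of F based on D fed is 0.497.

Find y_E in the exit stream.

Yield of F: 1ξ₁ / 630 = 0.497 → ξ₁ = 313.1 kmol/h.
Conversion of D: 1ξ₁ + 2ξ₂ = 0.71 × 630 = 447.3 → ξ₂ = 67.09 kmol/h.
Outlet amounts (n = n₀ + Σ ν·ξ):
  D: 630 − 1(313.1) − 2(67.09) = 182.7
  G: 1390 − 2(313.1) − 2(67.09) = 629.6
  F: 0 + 1(313.1) = 313.1
  E: 0 + 1(67.09) = 67.09
Total out = 1192 kmol/h; y_E = 67.09 / 1192 = 0.05626.

0.0563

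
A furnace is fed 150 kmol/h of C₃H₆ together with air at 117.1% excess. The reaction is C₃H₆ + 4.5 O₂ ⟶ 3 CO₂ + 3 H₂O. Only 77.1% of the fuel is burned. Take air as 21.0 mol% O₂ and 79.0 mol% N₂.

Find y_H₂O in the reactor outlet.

0.0483

Stoichiometric O₂ = 4.5 × 150 = 675 kmol/h; O₂ fed = 675 × 2.171 = 1465 kmol/h.
N₂ fed = 1465 × 79/21 = 5513 kmol/h.
Fuel reacted = 0.771 × 150 → ξ = 115.7 kmol/h.
Outlet (n = n₀ + ν ξ):
  C₃H₆: 150 − 1(115.7) = 34.35
  O₂: 1465 − 4.5(115.7) = 945
  N₂: 5513 (inert)
  CO₂: 0 + 3(115.7) = 347
  H₂O: 0 + 3(115.7) = 347
Total out = 7186 kmol/h; y_H₂O = 347 / 7186 = 0.04828.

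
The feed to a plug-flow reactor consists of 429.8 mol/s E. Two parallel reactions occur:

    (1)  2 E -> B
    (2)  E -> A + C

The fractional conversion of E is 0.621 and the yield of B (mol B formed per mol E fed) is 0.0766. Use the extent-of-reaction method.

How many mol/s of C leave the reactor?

Yield of B: 1ξ₁ / 429.8 = 0.0766 → ξ₁ = 32.92 mol/s.
Conversion of E: 2ξ₁ + 1ξ₂ = 0.621 × 429.8 = 266.9 → ξ₂ = 201.1 mol/s.
Outlet amounts (n = n₀ + Σ ν·ξ):
  E: 429.8 − 2(32.92) − 1(201.1) = 162.9
  B: 0 + 1(32.92) = 32.92
  A: 0 + 1(201.1) = 201.1
  C: 0 + 1(201.1) = 201.1

201 mol/s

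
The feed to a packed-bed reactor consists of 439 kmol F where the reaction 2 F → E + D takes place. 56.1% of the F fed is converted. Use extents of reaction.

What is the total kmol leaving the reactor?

F reacted = 0.561 × 439 = 246.3 kmol; ν_F = −2, so ξ = 246.3/2 = 123.1 kmol.
Outlet amounts (n = n₀ + ν ξ):
  F: 439 − 2(123.1) = 192.7
  E: 0 + 1(123.1) = 123.1
  D: 0 + 1(123.1) = 123.1
Total out = 192.7 + 123.1 + 123.1 = 439 kmol.

439 kmol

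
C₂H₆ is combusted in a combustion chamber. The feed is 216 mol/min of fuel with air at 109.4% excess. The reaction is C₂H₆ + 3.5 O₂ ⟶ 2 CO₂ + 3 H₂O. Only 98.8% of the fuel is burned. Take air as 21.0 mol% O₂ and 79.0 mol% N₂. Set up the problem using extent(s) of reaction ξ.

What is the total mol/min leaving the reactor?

7860 mol/min

Stoichiometric O₂ = 3.5 × 216 = 756 mol/min; O₂ fed = 756 × 2.094 = 1583 mol/min.
N₂ fed = 1583 × 79/21 = 5955 mol/min.
Fuel reacted = 0.988 × 216 → ξ = 213.4 mol/min.
Outlet (n = n₀ + ν ξ):
  C₂H₆: 216 − 1(213.4) = 2.592
  O₂: 1583 − 3.5(213.4) = 836.1
  N₂: 5955 (inert)
  CO₂: 0 + 2(213.4) = 426.8
  H₂O: 0 + 3(213.4) = 640.2
Total out = 2.592 + 836.1 + 5955 + 426.8 + 640.2 = 7861 mol/min.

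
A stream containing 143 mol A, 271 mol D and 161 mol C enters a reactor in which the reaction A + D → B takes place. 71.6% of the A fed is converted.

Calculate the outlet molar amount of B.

102 mol

A reacted = 0.716 × 143 = 102.4 mol; ν_A = −1, so ξ = 102.4/1 = 102.4 mol.
Outlet amounts (n = n₀ + ν ξ):
  A: 143 − 1(102.4) = 40.61
  D: 271 − 1(102.4) = 168.6
  B: 0 + 1(102.4) = 102.4
  C: 161 (inert)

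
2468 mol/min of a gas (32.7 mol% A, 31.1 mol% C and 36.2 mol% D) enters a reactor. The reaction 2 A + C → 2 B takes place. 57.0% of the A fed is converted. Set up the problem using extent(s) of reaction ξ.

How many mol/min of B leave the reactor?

A reacted = 0.57 × 807 = 460 mol/min; ν_A = −2, so ξ = 460/2 = 230 mol/min.
Outlet amounts (n = n₀ + ν ξ):
  A: 807 − 2(230) = 347
  C: 767.5 − 1(230) = 537.5
  B: 0 + 2(230) = 460
  D: 893.4 (inert)

460 mol/min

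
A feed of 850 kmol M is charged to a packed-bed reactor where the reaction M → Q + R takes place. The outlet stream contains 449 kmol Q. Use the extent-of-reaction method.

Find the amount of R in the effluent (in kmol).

For Q: n = n₀ + 1ξ → 449 = 0 + 1ξ, giving ξ = 449 kmol.
Outlet amounts (n = n₀ + ν ξ):
  M: 850 − 1(449) = 401
  Q: 0 + 1(449) = 449
  R: 0 + 1(449) = 449

449 kmol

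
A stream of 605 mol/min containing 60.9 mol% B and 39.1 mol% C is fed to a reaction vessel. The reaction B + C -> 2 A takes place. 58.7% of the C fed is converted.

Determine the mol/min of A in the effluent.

C reacted = 0.587 × 236.6 = 138.9 mol/min; ν_C = −1, so ξ = 138.9/1 = 138.9 mol/min.
Outlet amounts (n = n₀ + ν ξ):
  B: 368.4 − 1(138.9) = 229.6
  C: 236.6 − 1(138.9) = 97.7
  A: 0 + 2(138.9) = 277.7

278 mol/min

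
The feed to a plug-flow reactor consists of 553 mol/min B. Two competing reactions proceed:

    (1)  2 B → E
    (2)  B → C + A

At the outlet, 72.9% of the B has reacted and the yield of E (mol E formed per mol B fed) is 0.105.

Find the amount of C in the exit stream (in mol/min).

Yield of E: 1ξ₁ / 553 = 0.105 → ξ₁ = 58.06 mol/min.
Conversion of B: 2ξ₁ + 1ξ₂ = 0.729 × 553 = 403.1 → ξ₂ = 287 mol/min.
Outlet amounts (n = n₀ + Σ ν·ξ):
  B: 553 − 2(58.06) − 1(287) = 149.9
  E: 0 + 1(58.06) = 58.06
  C: 0 + 1(287) = 287
  A: 0 + 1(287) = 287

287 mol/min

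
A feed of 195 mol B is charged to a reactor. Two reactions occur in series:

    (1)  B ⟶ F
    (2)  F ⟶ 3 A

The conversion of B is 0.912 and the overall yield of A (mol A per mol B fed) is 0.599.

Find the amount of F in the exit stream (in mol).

139 mol

Conversion of B: B consumed = 1ξ₁ = 0.912 × 195 → ξ₁ = 177.8 mol.
Yield of A: 3ξ₂ / 195 = 0.599 → ξ₂ = 38.93 mol.
Outlet amounts (n = n₀ + Σ ν·ξ):
  B: 195 − 1(177.8) = 17.16
  F: 0 + 1(177.8) − 1(38.93) = 138.9
  A: 0 + 3(38.93) = 116.8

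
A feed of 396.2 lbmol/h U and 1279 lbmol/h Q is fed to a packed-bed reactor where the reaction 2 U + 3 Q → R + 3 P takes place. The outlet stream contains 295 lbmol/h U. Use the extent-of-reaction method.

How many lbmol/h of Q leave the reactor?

1130 lbmol/h

For U: n = n₀ − 2ξ → 295 = 396.2 − 2ξ, giving ξ = 50.6 lbmol/h.
Outlet amounts (n = n₀ + ν ξ):
  U: 396.2 − 2(50.6) = 295
  Q: 1279 − 3(50.6) = 1127
  R: 0 + 1(50.6) = 50.6
  P: 0 + 3(50.6) = 151.8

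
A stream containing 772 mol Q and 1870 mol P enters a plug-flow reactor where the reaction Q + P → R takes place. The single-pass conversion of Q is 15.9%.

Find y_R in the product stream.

Q reacted = 0.159 × 772 = 122.7 mol; ν_Q = −1, so ξ = 122.7/1 = 122.7 mol.
Outlet amounts (n = n₀ + ν ξ):
  Q: 772 − 1(122.7) = 649.3
  P: 1870 − 1(122.7) = 1747
  R: 0 + 1(122.7) = 122.7
Total out = 2519 mol; y_R = 122.7 / 2519 = 0.04872.

0.0487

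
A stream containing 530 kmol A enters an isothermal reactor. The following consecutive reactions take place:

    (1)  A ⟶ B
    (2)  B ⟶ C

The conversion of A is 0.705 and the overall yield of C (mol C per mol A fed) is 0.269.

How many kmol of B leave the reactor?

Conversion of A: A consumed = 1ξ₁ = 0.705 × 530 → ξ₁ = 373.6 kmol.
Yield of C: 1ξ₂ / 530 = 0.269 → ξ₂ = 142.6 kmol.
Outlet amounts (n = n₀ + Σ ν·ξ):
  A: 530 − 1(373.6) = 156.4
  B: 0 + 1(373.6) − 1(142.6) = 231.1
  C: 0 + 1(142.6) = 142.6

231 kmol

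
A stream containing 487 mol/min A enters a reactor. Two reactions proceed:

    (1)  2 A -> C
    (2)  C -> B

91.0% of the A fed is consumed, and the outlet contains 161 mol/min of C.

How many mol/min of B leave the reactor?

60.6 mol/min

Conversion of A: A consumed = 2ξ₁ = 0.91 × 487 → ξ₁ = 221.6 mol/min.
C balance: n_C = 0 + 1ξ₁ − 1ξ₂ = 161 → ξ₂ = (1·221.6 − 161)/1 = 60.59 mol/min.
Outlet amounts (n = n₀ + Σ ν·ξ):
  A: 487 − 2(221.6) = 43.83
  C: 0 + 1(221.6) − 1(60.59) = 161
  B: 0 + 1(60.59) = 60.59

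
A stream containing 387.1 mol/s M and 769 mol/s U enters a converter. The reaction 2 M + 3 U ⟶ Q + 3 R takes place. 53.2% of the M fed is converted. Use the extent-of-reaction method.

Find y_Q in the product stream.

0.0978

M reacted = 0.532 × 387.1 = 205.9 mol/s; ν_M = −2, so ξ = 205.9/2 = 103 mol/s.
Outlet amounts (n = n₀ + ν ξ):
  M: 387.1 − 2(103) = 181.2
  U: 769 − 3(103) = 460.1
  Q: 0 + 1(103) = 103
  R: 0 + 3(103) = 308.9
Total out = 1053 mol/s; y_Q = 103 / 1053 = 0.09777.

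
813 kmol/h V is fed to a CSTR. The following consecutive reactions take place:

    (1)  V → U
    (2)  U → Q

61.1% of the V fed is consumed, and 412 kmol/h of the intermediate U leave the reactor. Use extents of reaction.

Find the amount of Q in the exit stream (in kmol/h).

84.7 kmol/h

Conversion of V: V consumed = 1ξ₁ = 0.611 × 813 → ξ₁ = 496.7 kmol/h.
U balance: n_U = 0 + 1ξ₁ − 1ξ₂ = 412 → ξ₂ = (1·496.7 − 412)/1 = 84.74 kmol/h.
Outlet amounts (n = n₀ + Σ ν·ξ):
  V: 813 − 1(496.7) = 316.3
  U: 0 + 1(496.7) − 1(84.74) = 412
  Q: 0 + 1(84.74) = 84.74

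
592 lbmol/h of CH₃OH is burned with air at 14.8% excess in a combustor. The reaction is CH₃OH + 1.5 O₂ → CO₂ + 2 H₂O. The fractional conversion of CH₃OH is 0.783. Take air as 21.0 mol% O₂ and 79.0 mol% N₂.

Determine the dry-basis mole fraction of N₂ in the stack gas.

Stoichiometric O₂ = 1.5 × 592 = 888 lbmol/h; O₂ fed = 888 × 1.148 = 1019 lbmol/h.
N₂ fed = 1019 × 79/21 = 3835 lbmol/h.
Fuel reacted = 0.783 × 592 → ξ = 463.5 lbmol/h.
Outlet (n = n₀ + ν ξ):
  CH₃OH: 592 − 1(463.5) = 128.5
  O₂: 1019 − 1.5(463.5) = 324.1
  N₂: 3835 (inert)
  CO₂: 0 + 1(463.5) = 463.5
  H₂O: 0 + 2(463.5) = 927.1
Dry total = 4751 lbmol/h; y_N₂ (dry) = 3835 / 4751 = 0.8072.

0.807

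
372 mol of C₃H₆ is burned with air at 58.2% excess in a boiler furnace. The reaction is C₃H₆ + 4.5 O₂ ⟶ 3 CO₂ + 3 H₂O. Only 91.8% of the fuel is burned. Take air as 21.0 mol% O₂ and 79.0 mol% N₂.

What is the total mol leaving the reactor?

Stoichiometric O₂ = 4.5 × 372 = 1674 mol; O₂ fed = 1674 × 1.582 = 2648 mol.
N₂ fed = 2648 × 79/21 = 9963 mol.
Fuel reacted = 0.918 × 372 → ξ = 341.5 mol.
Outlet (n = n₀ + ν ξ):
  C₃H₆: 372 − 1(341.5) = 30.5
  O₂: 2648 − 4.5(341.5) = 1112
  N₂: 9963 (inert)
  CO₂: 0 + 3(341.5) = 1024
  H₂O: 0 + 3(341.5) = 1024
Total out = 30.5 + 1112 + 9963 + 1024 + 1024 = 13150 mol.

13200 mol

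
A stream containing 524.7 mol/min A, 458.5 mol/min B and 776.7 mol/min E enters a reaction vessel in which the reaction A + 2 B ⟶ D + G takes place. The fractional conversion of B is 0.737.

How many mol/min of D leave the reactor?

B reacted = 0.737 × 458.5 = 337.9 mol/min; ν_B = −2, so ξ = 337.9/2 = 169 mol/min.
Outlet amounts (n = n₀ + ν ξ):
  A: 524.7 − 1(169) = 355.7
  B: 458.5 − 2(169) = 120.6
  D: 0 + 1(169) = 169
  G: 0 + 1(169) = 169
  E: 776.7 (inert)

169 mol/min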